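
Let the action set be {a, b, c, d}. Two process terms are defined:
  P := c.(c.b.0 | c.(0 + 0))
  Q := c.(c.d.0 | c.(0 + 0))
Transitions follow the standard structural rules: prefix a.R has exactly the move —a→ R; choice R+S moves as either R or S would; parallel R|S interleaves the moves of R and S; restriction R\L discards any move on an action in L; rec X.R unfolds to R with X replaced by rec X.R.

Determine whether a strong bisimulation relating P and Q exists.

LTS(P): 7 reachable states
  m0 = c.(c.b.0 | c.(0 + 0)) | —c→ m1
  m1 = c.b.0 | c.(0 + 0) | —c→ m2, —c→ m3
  m2 = b.0 | c.(0 + 0) | —b→ m4, —c→ m5
  m3 = c.b.0 | (0 + 0) | —c→ m5
  m4 = 0 | c.(0 + 0) | —c→ m6
  m5 = b.0 | (0 + 0) | —b→ m6
  m6 = 0 | (0 + 0) | ·
LTS(Q): 7 reachable states
  n0 = c.(c.d.0 | c.(0 + 0)) | —c→ n1
  n1 = c.d.0 | c.(0 + 0) | —c→ n2, —c→ n3
  n2 = c.d.0 | (0 + 0) | —c→ n4
  n3 = d.0 | c.(0 + 0) | —c→ n4, —d→ n5
  n4 = d.0 | (0 + 0) | —d→ n6
  n5 = 0 | c.(0 + 0) | —c→ n6
  n6 = 0 | (0 + 0) | ·
Coarsest stable partition (strong bisimilarity classes):
  B0 = {m0}
  B1 = {m1}
  B2 = {m2}
  B3 = {m4, n5}
  B4 = {m6, n6}
  B5 = {m5}
  B6 = {m3}
  B7 = {n0}
  B8 = {n1}
  B9 = {n3}
  B10 = {n4}
  B11 = {n2}
m0 ∈ B0, n0 ∈ B7 → different blocks

P ≁ Q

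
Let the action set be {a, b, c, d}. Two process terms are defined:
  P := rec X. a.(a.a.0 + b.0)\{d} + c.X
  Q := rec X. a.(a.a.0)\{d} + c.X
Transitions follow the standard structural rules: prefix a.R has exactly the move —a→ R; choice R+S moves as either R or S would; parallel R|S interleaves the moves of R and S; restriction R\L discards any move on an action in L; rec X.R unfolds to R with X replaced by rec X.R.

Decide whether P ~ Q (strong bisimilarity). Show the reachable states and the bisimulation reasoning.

Reachable graph of P (4 states):
  u0 = rec X. a.(a.a.0 + b.0)\{d} + c.X → =a=> u1, =c=> u0
  u1 = (a.a.0 + b.0)\{d} → =a=> u2, =b=> u3
  u2 = (a.0)\{d} → =a=> u3
  u3 = 0\{d} → ∅
Reachable graph of Q (4 states):
  v0 = rec X. a.(a.a.0)\{d} + c.X → =a=> v1, =c=> v0
  v1 = (a.a.0)\{d} → =a=> v2
  v2 = (a.0)\{d} → =a=> v3
  v3 = 0\{d} → ∅
Bisimilarity quotient blocks:
  B0 = {u0}
  B1 = {u1}
  B2 = {u3, v3}
  B3 = {u2, v2}
  B4 = {v0}
  B5 = {v1}
u0 ∈ B0, v0 ∈ B4 → different blocks

P ≁ Q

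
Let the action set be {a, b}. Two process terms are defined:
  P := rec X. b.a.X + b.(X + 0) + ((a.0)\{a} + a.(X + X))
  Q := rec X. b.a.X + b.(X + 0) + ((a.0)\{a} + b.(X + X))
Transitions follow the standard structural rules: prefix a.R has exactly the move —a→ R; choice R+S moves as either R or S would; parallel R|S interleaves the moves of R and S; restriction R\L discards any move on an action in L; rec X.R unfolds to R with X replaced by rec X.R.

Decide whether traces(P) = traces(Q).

traces(P) ≠ traces(Q) — witness ⟨a⟩

Reachable graph of P (4 states):
  s0 = rec X. b.a.X + b.(X + 0) + ((a.0)\{a} + a.(X + X)) | —a→ s1, —b→ s2, —b→ s3
  s1 = (rec X. b.a.X + b.(X + 0) + ((a.0)\{a} + a.(X + X))) + (rec X. b.a.X + b.(X + 0) + ((a.0)\{a} + a.(X + X))) | —a→ s1, —b→ s2, —b→ s3
  s2 = (rec X. b.a.X + b.(X + 0) + ((a.0)\{a} + a.(X + X))) + 0 | —a→ s1, —b→ s2, —b→ s3
  s3 = a.(rec X. b.a.X + b.(X + 0) + ((a.0)\{a} + a.(X + X))) | —a→ s0
Reachable graph of Q (4 states):
  t0 = rec X. b.a.X + b.(X + 0) + ((a.0)\{a} + b.(X + X)) | —b→ t1, —b→ t2, —b→ t3
  t1 = (rec X. b.a.X + b.(X + 0) + ((a.0)\{a} + b.(X + X))) + (rec X. b.a.X + b.(X + 0) + ((a.0)\{a} + b.(X + X))) | —b→ t1, —b→ t2, —b→ t3
  t2 = (rec X. b.a.X + b.(X + 0) + ((a.0)\{a} + b.(X + X))) + 0 | —b→ t1, —b→ t2, —b→ t3
  t3 = a.(rec X. b.a.X + b.(X + 0) + ((a.0)\{a} + b.(X + X))) | —a→ t0
Trace ⟨a⟩ through P, begin at {s0}:
  [1] a ⇒ {s1}
  ✓ P
Trace ⟨a⟩ through Q, begin at {t0}:
  [1] a ⇒ ∅ (Q stuck)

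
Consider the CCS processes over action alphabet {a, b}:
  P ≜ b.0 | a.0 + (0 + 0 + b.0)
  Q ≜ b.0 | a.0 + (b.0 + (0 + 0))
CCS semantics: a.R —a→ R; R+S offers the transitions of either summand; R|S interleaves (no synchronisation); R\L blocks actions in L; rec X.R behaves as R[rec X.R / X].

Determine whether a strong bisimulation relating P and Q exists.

YES

LTS(P): 5 reachable states
  s0 = b.0 | a.0 + (0 + 0 + b.0) → --a--▸ s1, --b--▸ s2, --b--▸ s3
  s1 = b.0 | 0 → --b--▸ s4
  s2 = 0 → (no moves)
  s3 = 0 | a.0 → --a--▸ s4
  s4 = 0 | 0 → (no moves)
LTS(Q): 5 reachable states
  t0 = b.0 | a.0 + (b.0 + (0 + 0)) → --a--▸ t1, --b--▸ t2, --b--▸ t3
  t1 = b.0 | 0 → --b--▸ t4
  t2 = 0 → (no moves)
  t3 = 0 | a.0 → --a--▸ t4
  t4 = 0 | 0 → (no moves)
Bisimilarity quotient blocks:
  B0 = {s0, t0}
  B1 = {s3, t3}
  B2 = {s2, s4, t2, t4}
  B3 = {s1, t1}
s0 ∈ B0, t0 ∈ B0 → same block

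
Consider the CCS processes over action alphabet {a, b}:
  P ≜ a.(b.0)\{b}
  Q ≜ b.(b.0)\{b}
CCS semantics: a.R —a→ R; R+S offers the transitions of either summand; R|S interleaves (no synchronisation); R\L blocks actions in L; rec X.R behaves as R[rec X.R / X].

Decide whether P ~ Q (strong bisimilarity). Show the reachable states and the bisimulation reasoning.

P ≁ Q

Reachable graph of P (2 states):
  s0 = a.(b.0)\{b} :: --a--▸ s1
  s1 = (b.0)\{b} :: stopped
Reachable graph of Q (2 states):
  t0 = b.(b.0)\{b} :: --b--▸ t1
  t1 = (b.0)\{b} :: stopped
Partition-refinement fixed point:
  B0 = {s0}
  B1 = {s1, t1}
  B2 = {t0}
s0 ∈ B0, t0 ∈ B2 → different blocks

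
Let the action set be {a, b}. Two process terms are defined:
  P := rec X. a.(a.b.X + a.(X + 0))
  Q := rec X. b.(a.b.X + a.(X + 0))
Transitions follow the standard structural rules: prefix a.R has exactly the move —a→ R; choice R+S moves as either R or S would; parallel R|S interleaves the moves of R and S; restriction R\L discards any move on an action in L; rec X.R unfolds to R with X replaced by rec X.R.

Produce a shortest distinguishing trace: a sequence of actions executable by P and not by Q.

P's transition system — 4 states:
  p0 = rec X. a.(a.b.X + a.(X + 0)) → —a→ p1
  p1 = a.b.(rec X. a.(a.b.X + a.(X + 0))) + a.((rec X. a.(a.b.X + a.(X + 0))) + 0) → —a→ p2, —a→ p3
  p2 = (rec X. a.(a.b.X + a.(X + 0))) + 0 → —a→ p1
  p3 = b.(rec X. a.(a.b.X + a.(X + 0))) → —b→ p0
Q's transition system — 4 states:
  q0 = rec X. b.(a.b.X + a.(X + 0)) → —b→ q1
  q1 = a.b.(rec X. b.(a.b.X + a.(X + 0))) + a.((rec X. b.(a.b.X + a.(X + 0))) + 0) → —a→ q2, —a→ q3
  q2 = (rec X. b.(a.b.X + a.(X + 0))) + 0 → —b→ q1
  q3 = b.(rec X. b.(a.b.X + a.(X + 0))) → —b→ q0
Trace ⟨a⟩ through P, begin at {p0}:
  [1] a ⇒ {p1}
  ✓ P
Trace ⟨a⟩ through Q, begin at {q0}:
  [1] a ⇒ no successor for Q

a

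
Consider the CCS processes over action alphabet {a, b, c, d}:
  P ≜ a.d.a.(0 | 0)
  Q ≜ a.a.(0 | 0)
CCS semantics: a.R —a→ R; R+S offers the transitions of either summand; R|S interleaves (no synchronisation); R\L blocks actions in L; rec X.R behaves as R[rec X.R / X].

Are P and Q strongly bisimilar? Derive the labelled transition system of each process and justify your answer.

LTS(P): 4 reachable states
  u0 = a.d.a.(0 | 0) → -a-> u1
  u1 = d.a.(0 | 0) → -d-> u2
  u2 = a.(0 | 0) → -a-> u3
  u3 = 0 | 0 → ∅
LTS(Q): 3 reachable states
  v0 = a.a.(0 | 0) → -a-> v1
  v1 = a.(0 | 0) → -a-> v2
  v2 = 0 | 0 → ∅
Coarsest stable partition (strong bisimilarity classes):
  B0 = {u0}
  B1 = {u1}
  B2 = {u2, v1}
  B3 = {u3, v2}
  B4 = {v0}
u0 ∈ B0, v0 ∈ B4 → different blocks

NO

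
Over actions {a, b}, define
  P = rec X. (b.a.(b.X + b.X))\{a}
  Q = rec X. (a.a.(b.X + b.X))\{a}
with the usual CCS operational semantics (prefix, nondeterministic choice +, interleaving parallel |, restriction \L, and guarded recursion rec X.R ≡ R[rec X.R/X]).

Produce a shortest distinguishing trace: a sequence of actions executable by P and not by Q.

b

LTS(P): 2 reachable states
  u0 = rec X. (b.a.(b.X + b.X))\{a} :: --b--▸ u1
  u1 = (a.(b.(rec X. (b.a.(b.X + b.X))\{a}) + b.(rec X. (b.a.(b.X + b.X))\{a})))\{a} :: ∅
LTS(Q): 1 reachable states
  v0 = rec X. (a.a.(b.X + b.X))\{a} :: ∅
Run σ = ⟨b⟩ on P: start {u0}
  [1] b ⇒ {u1}
  ✓ P
Run σ = ⟨b⟩ on Q: start {v0}
  [1] b ⇒ ∅ (Q stuck)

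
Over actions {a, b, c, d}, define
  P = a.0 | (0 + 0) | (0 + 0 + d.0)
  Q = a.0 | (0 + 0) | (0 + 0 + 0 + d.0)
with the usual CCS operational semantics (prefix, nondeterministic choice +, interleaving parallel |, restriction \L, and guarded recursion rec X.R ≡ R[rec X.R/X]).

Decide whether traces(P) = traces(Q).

LTS(P): 4 reachable states
  s0 = a.0 | (0 + 0) | (0 + 0 + d.0) → ··a··> s1, ··d··> s2
  s1 = 0 | (0 + 0) | (0 + 0 + d.0) → ··d··> s3
  s2 = a.0 | (0 + 0) | 0 → ··a··> s3
  s3 = 0 | (0 + 0) | 0 → (no moves)
LTS(Q): 4 reachable states
  t0 = a.0 | (0 + 0) | (0 + 0 + 0 + d.0) → ··a··> t1, ··d··> t2
  t1 = 0 | (0 + 0) | (0 + 0 + 0 + d.0) → ··d··> t3
  t2 = a.0 | (0 + 0) | 0 → ··a··> t3
  t3 = 0 | (0 + 0) | 0 → (no moves)
Partition-refinement fixed point:
  B0 = {s0, t0}
  B1 = {s2, t2}
  B2 = {s3, t3}
  B3 = {s1, t1}
s0 ∈ B0, t0 ∈ B0 → same block
Bisimilar ⇒ trace-equivalent.

traces(P) = traces(Q)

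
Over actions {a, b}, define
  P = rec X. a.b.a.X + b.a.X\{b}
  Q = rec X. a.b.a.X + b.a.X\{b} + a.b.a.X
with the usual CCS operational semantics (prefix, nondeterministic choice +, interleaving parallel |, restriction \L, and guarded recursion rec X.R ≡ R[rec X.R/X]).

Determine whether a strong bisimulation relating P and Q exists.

bisimilar

P's transition system — 6 states:
  m0 = rec X. a.b.a.X + b.a.X\{b} | =a=> m1, =b=> m2
  m1 = b.a.(rec X. a.b.a.X + b.a.X\{b}) | =b=> m3
  m2 = a.(rec X. a.b.a.X + b.a.X\{b})\{b} | =a=> m4
  m3 = a.(rec X. a.b.a.X + b.a.X\{b}) | =a=> m0
  m4 = (rec X. a.b.a.X + b.a.X\{b})\{b} | =a=> m5
  m5 = (b.a.(rec X. a.b.a.X + b.a.X\{b}))\{b} | (no moves)
Q's transition system — 6 states:
  n0 = rec X. a.b.a.X + b.a.X\{b} + a.b.a.X | =a=> n1, =b=> n2
  n1 = b.a.(rec X. a.b.a.X + b.a.X\{b} + a.b.a.X) | =b=> n3
  n2 = a.(rec X. a.b.a.X + b.a.X\{b} + a.b.a.X)\{b} | =a=> n4
  n3 = a.(rec X. a.b.a.X + b.a.X\{b} + a.b.a.X) | =a=> n0
  n4 = (rec X. a.b.a.X + b.a.X\{b} + a.b.a.X)\{b} | =a=> n5
  n5 = (b.a.(rec X. a.b.a.X + b.a.X\{b} + a.b.a.X))\{b} | (no moves)
Bisimilarity quotient blocks:
  B0 = {m0, n0}
  B1 = {m2, n2}
  B2 = {m4, n4}
  B3 = {m5, n5}
  B4 = {m1, n1}
  B5 = {m3, n3}
m0 ∈ B0, n0 ∈ B0 → same block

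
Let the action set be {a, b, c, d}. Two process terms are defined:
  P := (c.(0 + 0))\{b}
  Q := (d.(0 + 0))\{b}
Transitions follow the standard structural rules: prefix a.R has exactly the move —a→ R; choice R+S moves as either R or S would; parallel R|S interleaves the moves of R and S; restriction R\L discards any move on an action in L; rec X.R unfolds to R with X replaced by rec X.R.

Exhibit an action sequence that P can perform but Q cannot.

LTS(P): 2 reachable states
  m0 = (c.(0 + 0))\{b} :: —c→ m1
  m1 = (0 + 0)\{b} :: ∅
LTS(Q): 2 reachable states
  n0 = (d.(0 + 0))\{b} :: —d→ n1
  n1 = (0 + 0)\{b} :: ∅
Run σ = ⟨c⟩ on P: start {m0}
  after c @ step 1: {m1}
  P completes σ.
Run σ = ⟨c⟩ on Q: start {n0}
  after c @ step 1: no successor for Q

c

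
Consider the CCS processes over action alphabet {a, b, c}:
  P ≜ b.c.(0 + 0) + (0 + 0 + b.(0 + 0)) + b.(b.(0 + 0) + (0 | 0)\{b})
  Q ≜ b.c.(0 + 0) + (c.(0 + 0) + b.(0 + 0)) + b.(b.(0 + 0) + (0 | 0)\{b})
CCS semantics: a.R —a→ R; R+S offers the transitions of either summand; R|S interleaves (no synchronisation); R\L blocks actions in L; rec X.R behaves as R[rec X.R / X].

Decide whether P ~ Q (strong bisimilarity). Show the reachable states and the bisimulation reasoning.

Reachable graph of P (4 states):
  m0 = b.c.(0 + 0) + (0 + 0 + b.(0 + 0)) + b.(b.(0 + 0) + (0 | 0)\{b}) has moves --b--▸ m1, --b--▸ m2, --b--▸ m3
  m1 = 0 + 0 has moves deadlocked
  m2 = b.(0 + 0) + (0 | 0)\{b} has moves --b--▸ m1
  m3 = c.(0 + 0) has moves --c--▸ m1
Reachable graph of Q (4 states):
  n0 = b.c.(0 + 0) + (c.(0 + 0) + b.(0 + 0)) + b.(b.(0 + 0) + (0 | 0)\{b}) has moves --b--▸ n1, --b--▸ n2, --b--▸ n3, --c--▸ n1
  n1 = 0 + 0 has moves deadlocked
  n2 = b.(0 + 0) + (0 | 0)\{b} has moves --b--▸ n1
  n3 = c.(0 + 0) has moves --c--▸ n1
Coarsest stable partition (strong bisimilarity classes):
  B0 = {m0}
  B1 = {m2, n2}
  B2 = {m1, n1}
  B3 = {m3, n3}
  B4 = {n0}
m0 ∈ B0, n0 ∈ B4 → different blocks

P ≁ Q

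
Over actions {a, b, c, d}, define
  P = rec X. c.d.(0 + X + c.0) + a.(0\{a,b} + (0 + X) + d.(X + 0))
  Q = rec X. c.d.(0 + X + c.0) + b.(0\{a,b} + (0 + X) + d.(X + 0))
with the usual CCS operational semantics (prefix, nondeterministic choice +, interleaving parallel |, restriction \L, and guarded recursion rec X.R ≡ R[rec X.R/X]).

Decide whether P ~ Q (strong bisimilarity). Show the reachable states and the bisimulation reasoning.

Reachable graph of P (6 states):
  u0 = rec X. c.d.(0 + X + c.0) + a.(0\{a,b} + (0 + X) + d.(X + 0)) :: --a--▸ u1, --c--▸ u2
  u1 = 0\{a,b} + (0 + (rec X. c.d.(0 + X + c.0) + a.(0\{a,b} + (0 + X) + d.(X + 0)))) + d.((rec X. c.d.(0 + X + c.0) + a.(0\{a,b} + (0 + X) + d.(X + 0))) + 0) :: --a--▸ u1, --c--▸ u2, --d--▸ u3
  u2 = d.(0 + (rec X. c.d.(0 + X + c.0) + a.(0\{a,b} + (0 + X) + d.(X + 0))) + c.0) :: --d--▸ u4
  u3 = (rec X. c.d.(0 + X + c.0) + a.(0\{a,b} + (0 + X) + d.(X + 0))) + 0 :: --a--▸ u1, --c--▸ u2
  u4 = 0 + (rec X. c.d.(0 + X + c.0) + a.(0\{a,b} + (0 + X) + d.(X + 0))) + c.0 :: --a--▸ u1, --c--▸ u2, --c--▸ u5
  u5 = 0 :: (no moves)
Reachable graph of Q (6 states):
  v0 = rec X. c.d.(0 + X + c.0) + b.(0\{a,b} + (0 + X) + d.(X + 0)) :: --b--▸ v1, --c--▸ v2
  v1 = 0\{a,b} + (0 + (rec X. c.d.(0 + X + c.0) + b.(0\{a,b} + (0 + X) + d.(X + 0)))) + d.((rec X. c.d.(0 + X + c.0) + b.(0\{a,b} + (0 + X) + d.(X + 0))) + 0) :: --b--▸ v1, --c--▸ v2, --d--▸ v3
  v2 = d.(0 + (rec X. c.d.(0 + X + c.0) + b.(0\{a,b} + (0 + X) + d.(X + 0))) + c.0) :: --d--▸ v4
  v3 = (rec X. c.d.(0 + X + c.0) + b.(0\{a,b} + (0 + X) + d.(X + 0))) + 0 :: --b--▸ v1, --c--▸ v2
  v4 = 0 + (rec X. c.d.(0 + X + c.0) + b.(0\{a,b} + (0 + X) + d.(X + 0))) + c.0 :: --b--▸ v1, --c--▸ v2, --c--▸ v5
  v5 = 0 :: (no moves)
Bisimilarity quotient blocks:
  B0 = {u0, u3}
  B1 = {u2}
  B2 = {u4}
  B3 = {u5, v5}
  B4 = {u1}
  B5 = {v0, v3}
  B6 = {v2}
  B7 = {v4}
  B8 = {v1}
u0 ∈ B0, v0 ∈ B5 → different blocks

P ≁ Q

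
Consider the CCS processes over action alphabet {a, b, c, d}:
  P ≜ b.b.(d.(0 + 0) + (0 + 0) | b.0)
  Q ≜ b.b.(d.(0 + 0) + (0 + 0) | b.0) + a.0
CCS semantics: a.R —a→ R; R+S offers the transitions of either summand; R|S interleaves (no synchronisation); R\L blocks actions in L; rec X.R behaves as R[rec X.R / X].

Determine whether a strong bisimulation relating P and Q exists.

Reachable graph of P (5 states):
  u0 = b.b.(d.(0 + 0) + (0 + 0) | b.0) | -b-> u1
  u1 = b.(d.(0 + 0) + (0 + 0) | b.0) | -b-> u2
  u2 = d.(0 + 0) + (0 + 0) | b.0 | -b-> u3, -d-> u4
  u3 = (0 + 0) | 0 | (no moves)
  u4 = 0 + 0 | (no moves)
Reachable graph of Q (6 states):
  v0 = b.b.(d.(0 + 0) + (0 + 0) | b.0) + a.0 | -a-> v1, -b-> v2
  v1 = 0 | (no moves)
  v2 = b.(d.(0 + 0) + (0 + 0) | b.0) | -b-> v3
  v3 = d.(0 + 0) + (0 + 0) | b.0 | -b-> v4, -d-> v5
  v4 = (0 + 0) | 0 | (no moves)
  v5 = 0 + 0 | (no moves)
Partition-refinement fixed point:
  B0 = {u0}
  B1 = {u1, v2}
  B2 = {u2, v3}
  B3 = {u3, u4, v1, v4, v5}
  B4 = {v0}
u0 ∈ B0, v0 ∈ B4 → different blocks

NO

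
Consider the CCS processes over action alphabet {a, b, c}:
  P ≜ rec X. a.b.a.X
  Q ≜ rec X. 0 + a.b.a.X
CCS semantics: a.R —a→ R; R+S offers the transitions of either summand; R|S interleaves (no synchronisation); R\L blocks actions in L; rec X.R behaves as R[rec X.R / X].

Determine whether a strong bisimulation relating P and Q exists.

bisimilar

P's transition system — 3 states:
  u0 = rec X. a.b.a.X → ··a··> u1
  u1 = b.a.(rec X. a.b.a.X) → ··b··> u2
  u2 = a.(rec X. a.b.a.X) → ··a··> u0
Q's transition system — 3 states:
  v0 = rec X. 0 + a.b.a.X → ··a··> v1
  v1 = b.a.(rec X. 0 + a.b.a.X) → ··b··> v2
  v2 = a.(rec X. 0 + a.b.a.X) → ··a··> v0
Bisimilarity quotient blocks:
  B0 = {u0, v0}
  B1 = {u1, v1}
  B2 = {u2, v2}
u0 ∈ B0, v0 ∈ B0 → same block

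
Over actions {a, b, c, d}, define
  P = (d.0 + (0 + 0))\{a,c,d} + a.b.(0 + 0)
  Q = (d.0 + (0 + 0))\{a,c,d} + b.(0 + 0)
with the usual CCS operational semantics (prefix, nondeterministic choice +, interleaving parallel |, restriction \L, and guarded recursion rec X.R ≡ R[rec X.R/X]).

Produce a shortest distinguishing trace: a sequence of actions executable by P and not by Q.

a

P's transition system — 3 states:
  s0 = (d.0 + (0 + 0))\{a,c,d} + a.b.(0 + 0) | --a--▸ s1
  s1 = b.(0 + 0) | --b--▸ s2
  s2 = 0 + 0 | ∅
Q's transition system — 2 states:
  t0 = (d.0 + (0 + 0))\{a,c,d} + b.(0 + 0) | --b--▸ t1
  t1 = 0 + 0 | ∅
Run σ = ⟨a⟩ on P: start {s0}
  [1] a ⇒ {s1}
  P completes σ.
Run σ = ⟨a⟩ on Q: start {t0}
  [1] a ⇒ no successor for Q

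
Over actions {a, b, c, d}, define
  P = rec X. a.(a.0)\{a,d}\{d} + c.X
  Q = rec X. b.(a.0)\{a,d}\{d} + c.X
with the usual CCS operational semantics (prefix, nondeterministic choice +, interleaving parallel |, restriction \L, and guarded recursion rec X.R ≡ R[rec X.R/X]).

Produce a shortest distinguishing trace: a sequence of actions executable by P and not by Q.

a

LTS(P): 2 reachable states
  p0 = rec X. a.(a.0)\{a,d}\{d} + c.X | -a-> p1, -c-> p0
  p1 = (a.0)\{a,d}\{d} | stopped
LTS(Q): 2 reachable states
  q0 = rec X. b.(a.0)\{a,d}\{d} + c.X | -b-> q1, -c-> q0
  q1 = (a.0)\{a,d}\{d} | stopped
Trace ⟨a⟩ through P, begin at {p0}:
  after a @ step 1: {p1}
  — P admits the full trace.
Trace ⟨a⟩ through Q, begin at {q0}:
  after a @ step 1: ∅  — Q cannot continue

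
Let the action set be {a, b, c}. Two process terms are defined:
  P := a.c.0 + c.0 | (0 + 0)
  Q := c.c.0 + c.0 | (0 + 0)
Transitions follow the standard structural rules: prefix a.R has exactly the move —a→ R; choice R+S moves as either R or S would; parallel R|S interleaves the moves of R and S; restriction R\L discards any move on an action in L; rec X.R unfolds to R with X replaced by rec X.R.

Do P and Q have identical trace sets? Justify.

Reachable graph of P (4 states):
  p0 = a.c.0 + c.0 | (0 + 0) :: —a→ p1, —c→ p2
  p1 = c.0 :: —c→ p3
  p2 = 0 | (0 + 0) :: (no moves)
  p3 = 0 :: (no moves)
Reachable graph of Q (4 states):
  q0 = c.c.0 + c.0 | (0 + 0) :: —c→ q1, —c→ q2
  q1 = 0 | (0 + 0) :: (no moves)
  q2 = c.0 :: —c→ q3
  q3 = 0 :: (no moves)
Executing a from P (initial set {p0}):
  after a @ step 1: {p1}
  P completes σ.
Executing a from Q (initial set {q0}):
  after a @ step 1: no successor for Q

NO — witness ⟨a⟩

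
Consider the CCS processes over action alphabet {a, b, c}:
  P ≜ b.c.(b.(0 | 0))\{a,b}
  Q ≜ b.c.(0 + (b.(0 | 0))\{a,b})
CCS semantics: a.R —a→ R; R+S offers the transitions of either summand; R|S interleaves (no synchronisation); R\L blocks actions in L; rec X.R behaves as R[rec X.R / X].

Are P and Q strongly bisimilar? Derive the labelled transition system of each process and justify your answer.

Reachable graph of P (3 states):
  p0 = b.c.(b.(0 | 0))\{a,b} has moves -b-> p1
  p1 = c.(b.(0 | 0))\{a,b} has moves -c-> p2
  p2 = (b.(0 | 0))\{a,b} has moves ·
Reachable graph of Q (3 states):
  q0 = b.c.(0 + (b.(0 | 0))\{a,b}) has moves -b-> q1
  q1 = c.(0 + (b.(0 | 0))\{a,b}) has moves -c-> q2
  q2 = 0 + (b.(0 | 0))\{a,b} has moves ·
Bisimilarity quotient blocks:
  B0 = {p0, q0}
  B1 = {p1, q1}
  B2 = {p2, q2}
p0 ∈ B0, q0 ∈ B0 → same block

YES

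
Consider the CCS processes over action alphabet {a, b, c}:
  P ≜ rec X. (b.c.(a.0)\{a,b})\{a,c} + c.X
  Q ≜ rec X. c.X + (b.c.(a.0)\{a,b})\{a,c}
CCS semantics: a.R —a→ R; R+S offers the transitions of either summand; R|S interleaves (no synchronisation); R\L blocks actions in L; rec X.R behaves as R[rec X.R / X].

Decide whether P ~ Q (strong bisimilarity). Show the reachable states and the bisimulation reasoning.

YES

P's transition system — 2 states:
  p0 = rec X. (b.c.(a.0)\{a,b})\{a,c} + c.X | =b=> p1, =c=> p0
  p1 = (c.(a.0)\{a,b})\{a,c} | stopped
Q's transition system — 2 states:
  q0 = rec X. c.X + (b.c.(a.0)\{a,b})\{a,c} | =b=> q1, =c=> q0
  q1 = (c.(a.0)\{a,b})\{a,c} | stopped
Partition-refinement fixed point:
  B0 = {p0, q0}
  B1 = {p1, q1}
p0 ∈ B0, q0 ∈ B0 → same block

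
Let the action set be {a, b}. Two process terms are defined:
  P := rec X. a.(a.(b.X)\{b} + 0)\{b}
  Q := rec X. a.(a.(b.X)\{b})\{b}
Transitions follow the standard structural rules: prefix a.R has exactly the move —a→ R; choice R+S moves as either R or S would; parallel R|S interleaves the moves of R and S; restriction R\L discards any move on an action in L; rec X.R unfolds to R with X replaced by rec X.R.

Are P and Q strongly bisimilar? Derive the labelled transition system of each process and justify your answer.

bisimilar

Reachable graph of P (3 states):
  s0 = rec X. a.(a.(b.X)\{b} + 0)\{b} | -a-> s1
  s1 = (a.(b.(rec X. a.(a.(b.X)\{b} + 0)\{b}))\{b} + 0)\{b} | -a-> s2
  s2 = (b.(rec X. a.(a.(b.X)\{b} + 0)\{b}))\{b}\{b} | (no moves)
Reachable graph of Q (3 states):
  t0 = rec X. a.(a.(b.X)\{b})\{b} | -a-> t1
  t1 = (a.(b.(rec X. a.(a.(b.X)\{b})\{b}))\{b})\{b} | -a-> t2
  t2 = (b.(rec X. a.(a.(b.X)\{b})\{b}))\{b}\{b} | (no moves)
Partition-refinement fixed point:
  B0 = {s0, t0}
  B1 = {s1, t1}
  B2 = {s2, t2}
s0 ∈ B0, t0 ∈ B0 → same block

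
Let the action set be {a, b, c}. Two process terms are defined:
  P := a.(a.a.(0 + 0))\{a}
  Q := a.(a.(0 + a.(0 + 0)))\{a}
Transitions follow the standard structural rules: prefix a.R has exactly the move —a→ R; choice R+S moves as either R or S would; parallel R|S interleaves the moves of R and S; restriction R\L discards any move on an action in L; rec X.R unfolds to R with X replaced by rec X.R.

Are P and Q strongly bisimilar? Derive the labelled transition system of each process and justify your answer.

P ~ Q

LTS(P): 2 reachable states
  s0 = a.(a.a.(0 + 0))\{a} ⊢ ··a··> s1
  s1 = (a.a.(0 + 0))\{a} ⊢ deadlocked
LTS(Q): 2 reachable states
  t0 = a.(a.(0 + a.(0 + 0)))\{a} ⊢ ··a··> t1
  t1 = (a.(0 + a.(0 + 0)))\{a} ⊢ deadlocked
Coarsest stable partition (strong bisimilarity classes):
  B0 = {s0, t0}
  B1 = {s1, t1}
s0 ∈ B0, t0 ∈ B0 → same block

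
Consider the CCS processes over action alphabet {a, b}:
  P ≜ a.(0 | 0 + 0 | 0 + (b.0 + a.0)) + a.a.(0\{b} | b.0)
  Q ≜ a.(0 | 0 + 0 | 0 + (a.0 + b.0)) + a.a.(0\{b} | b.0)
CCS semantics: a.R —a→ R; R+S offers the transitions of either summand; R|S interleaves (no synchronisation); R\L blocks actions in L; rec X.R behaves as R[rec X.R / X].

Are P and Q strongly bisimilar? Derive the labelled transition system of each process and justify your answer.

YES

Reachable graph of P (6 states):
  m0 = a.(0 | 0 + 0 | 0 + (b.0 + a.0)) + a.a.(0\{b} | b.0) → =a=> m1, =a=> m2
  m1 = 0 | 0 + 0 | 0 + (b.0 + a.0) → =a=> m3, =b=> m3
  m2 = a.(0\{b} | b.0) → =a=> m4
  m3 = 0 → (no moves)
  m4 = 0\{b} | b.0 → =b=> m5
  m5 = 0\{b} | 0 → (no moves)
Reachable graph of Q (6 states):
  n0 = a.(0 | 0 + 0 | 0 + (a.0 + b.0)) + a.a.(0\{b} | b.0) → =a=> n1, =a=> n2
  n1 = 0 | 0 + 0 | 0 + (a.0 + b.0) → =a=> n3, =b=> n3
  n2 = a.(0\{b} | b.0) → =a=> n4
  n3 = 0 → (no moves)
  n4 = 0\{b} | b.0 → =b=> n5
  n5 = 0\{b} | 0 → (no moves)
Partition-refinement fixed point:
  B0 = {m0, n0}
  B1 = {m2, n2}
  B2 = {m4, n4}
  B3 = {m3, m5, n3, n5}
  B4 = {m1, n1}
m0 ∈ B0, n0 ∈ B0 → same block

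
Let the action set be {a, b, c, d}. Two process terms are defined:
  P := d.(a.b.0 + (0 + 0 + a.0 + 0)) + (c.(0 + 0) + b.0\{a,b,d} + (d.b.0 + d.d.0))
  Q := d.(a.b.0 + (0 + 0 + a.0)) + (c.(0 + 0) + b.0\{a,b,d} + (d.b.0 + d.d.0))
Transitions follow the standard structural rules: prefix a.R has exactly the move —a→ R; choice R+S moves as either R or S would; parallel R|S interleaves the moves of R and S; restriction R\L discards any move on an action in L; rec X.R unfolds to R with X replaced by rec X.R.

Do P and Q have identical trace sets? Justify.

YES

LTS(P): 7 reachable states
  s0 = d.(a.b.0 + (0 + 0 + a.0 + 0)) + (c.(0 + 0) + b.0\{a,b,d} + (d.b.0 + d.d.0)) :: -b-> s1, -c-> s2, -d-> s3, -d-> s4, -d-> s5
  s1 = 0\{a,b,d} :: deadlocked
  s2 = 0 + 0 :: deadlocked
  s3 = a.b.0 + (0 + 0 + a.0 + 0) :: -a-> s4, -a-> s6
  s4 = b.0 :: -b-> s6
  s5 = d.0 :: -d-> s6
  s6 = 0 :: deadlocked
LTS(Q): 7 reachable states
  t0 = d.(a.b.0 + (0 + 0 + a.0)) + (c.(0 + 0) + b.0\{a,b,d} + (d.b.0 + d.d.0)) :: -b-> t1, -c-> t2, -d-> t3, -d-> t4, -d-> t5
  t1 = 0\{a,b,d} :: deadlocked
  t2 = 0 + 0 :: deadlocked
  t3 = a.b.0 + (0 + 0 + a.0) :: -a-> t4, -a-> t6
  t4 = b.0 :: -b-> t6
  t5 = d.0 :: -d-> t6
  t6 = 0 :: deadlocked
Partition-refinement fixed point:
  B0 = {s0, t0}
  B1 = {s5, t5}
  B2 = {s1, s2, s6, t1, t2, t6}
  B3 = {s4, t4}
  B4 = {s3, t3}
s0 ∈ B0, t0 ∈ B0 → same block
Bisimilar ⇒ trace-equivalent.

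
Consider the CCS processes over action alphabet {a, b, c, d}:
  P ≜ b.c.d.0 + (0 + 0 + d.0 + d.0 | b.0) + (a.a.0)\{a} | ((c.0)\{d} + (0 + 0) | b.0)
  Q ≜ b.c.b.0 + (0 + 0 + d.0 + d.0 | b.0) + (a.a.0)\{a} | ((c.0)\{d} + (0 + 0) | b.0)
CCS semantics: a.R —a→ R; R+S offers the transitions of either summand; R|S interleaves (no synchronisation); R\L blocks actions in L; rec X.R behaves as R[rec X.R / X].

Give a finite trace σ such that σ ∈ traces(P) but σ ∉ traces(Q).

LTS(P): 9 reachable states
  u0 = b.c.d.0 + (0 + 0 + d.0 + d.0 | b.0) + (a.a.0)\{a} | ((c.0)\{d} + (0 + 0) | b.0) | —b→ u1, —b→ u2, —b→ u3, —c→ u4, —d→ u5, —d→ u6
  u1 = (a.a.0)\{a} | ((0 + 0) | 0) | (no moves)
  u2 = c.d.0 | —c→ u7
  u3 = d.0 | 0 | —d→ u8
  u4 = (a.a.0)\{a} | 0\{d} | (no moves)
  u5 = 0 | (no moves)
  u6 = 0 | b.0 | —b→ u8
  u7 = d.0 | —d→ u5
  u8 = 0 | 0 | (no moves)
LTS(Q): 9 reachable states
  v0 = b.c.b.0 + (0 + 0 + d.0 + d.0 | b.0) + (a.a.0)\{a} | ((c.0)\{d} + (0 + 0) | b.0) | —b→ v1, —b→ v2, —b→ v3, —c→ v4, —d→ v5, —d→ v6
  v1 = (a.a.0)\{a} | ((0 + 0) | 0) | (no moves)
  v2 = c.b.0 | —c→ v7
  v3 = d.0 | 0 | —d→ v8
  v4 = (a.a.0)\{a} | 0\{d} | (no moves)
  v5 = 0 | (no moves)
  v6 = 0 | b.0 | —b→ v8
  v7 = b.0 | —b→ v5
  v8 = 0 | 0 | (no moves)
Trace ⟨bcd⟩ through P, begin at {u0}:
  [1] b ⇒ {u1, u2, u3}
  [2] c ⇒ {u7}
  [3] d ⇒ {u5}
  ✓ P
Trace ⟨bcd⟩ through Q, begin at {v0}:
  [1] b ⇒ {v1, v2, v3}
  [2] c ⇒ {v7}
  [3] d ⇒ ∅ (Q stuck)

bcd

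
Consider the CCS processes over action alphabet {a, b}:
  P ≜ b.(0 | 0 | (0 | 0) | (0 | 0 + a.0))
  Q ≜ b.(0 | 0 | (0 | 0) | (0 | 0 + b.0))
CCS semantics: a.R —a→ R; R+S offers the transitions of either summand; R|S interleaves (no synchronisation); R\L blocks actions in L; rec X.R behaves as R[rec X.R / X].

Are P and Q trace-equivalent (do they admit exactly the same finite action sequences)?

LTS(P): 3 reachable states
  p0 = b.(0 | 0 | (0 | 0) | (0 | 0 + a.0)) ⊢ -b-> p1
  p1 = 0 | 0 | (0 | 0) | (0 | 0 + a.0) ⊢ -a-> p2
  p2 = 0 | 0 | (0 | 0) | 0 ⊢ deadlocked
LTS(Q): 3 reachable states
  q0 = b.(0 | 0 | (0 | 0) | (0 | 0 + b.0)) ⊢ -b-> q1
  q1 = 0 | 0 | (0 | 0) | (0 | 0 + b.0) ⊢ -b-> q2
  q2 = 0 | 0 | (0 | 0) | 0 ⊢ deadlocked
Trace ⟨ba⟩ through P, begin at {p0}:
  [1] b ⇒ {p1}
  [2] a ⇒ {p2}
  P completes σ.
Trace ⟨ba⟩ through Q, begin at {q0}:
  [1] b ⇒ {q1}
  [2] a ⇒ ∅ (Q stuck)

NO — witness ⟨ba⟩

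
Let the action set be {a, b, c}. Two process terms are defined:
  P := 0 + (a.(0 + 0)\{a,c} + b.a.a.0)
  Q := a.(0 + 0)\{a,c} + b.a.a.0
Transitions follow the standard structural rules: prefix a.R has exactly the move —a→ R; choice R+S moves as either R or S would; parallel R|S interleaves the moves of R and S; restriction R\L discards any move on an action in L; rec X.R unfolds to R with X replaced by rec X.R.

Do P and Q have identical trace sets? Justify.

YES

LTS(P): 5 reachable states
  u0 = 0 + (a.(0 + 0)\{a,c} + b.a.a.0) has moves —a→ u1, —b→ u2
  u1 = (0 + 0)\{a,c} has moves ·
  u2 = a.a.0 has moves —a→ u3
  u3 = a.0 has moves —a→ u4
  u4 = 0 has moves ·
LTS(Q): 5 reachable states
  v0 = a.(0 + 0)\{a,c} + b.a.a.0 has moves —a→ v1, —b→ v2
  v1 = (0 + 0)\{a,c} has moves ·
  v2 = a.a.0 has moves —a→ v3
  v3 = a.0 has moves —a→ v4
  v4 = 0 has moves ·
Coarsest stable partition (strong bisimilarity classes):
  B0 = {u0, v0}
  B1 = {u1, u4, v1, v4}
  B2 = {u2, v2}
  B3 = {u3, v3}
u0 ∈ B0, v0 ∈ B0 → same block
Bisimilar ⇒ trace-equivalent.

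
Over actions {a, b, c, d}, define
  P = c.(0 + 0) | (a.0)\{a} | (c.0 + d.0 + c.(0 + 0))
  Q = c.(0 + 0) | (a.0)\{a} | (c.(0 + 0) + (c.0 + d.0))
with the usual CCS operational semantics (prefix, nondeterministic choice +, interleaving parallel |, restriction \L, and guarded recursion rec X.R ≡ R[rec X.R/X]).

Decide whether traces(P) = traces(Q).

P's transition system — 6 states:
  u0 = c.(0 + 0) | (a.0)\{a} | (c.0 + d.0 + c.(0 + 0)) has moves -c-> u1, -c-> u2, -c-> u3, -d-> u3
  u1 = (0 + 0) | (a.0)\{a} | (c.0 + d.0 + c.(0 + 0)) has moves -c-> u4, -c-> u5, -d-> u5
  u2 = c.(0 + 0) | (a.0)\{a} | (0 + 0) has moves -c-> u4
  u3 = c.(0 + 0) | (a.0)\{a} | 0 has moves -c-> u5
  u4 = (0 + 0) | (a.0)\{a} | (0 + 0) has moves (no moves)
  u5 = (0 + 0) | (a.0)\{a} | 0 has moves (no moves)
Q's transition system — 6 states:
  v0 = c.(0 + 0) | (a.0)\{a} | (c.(0 + 0) + (c.0 + d.0)) has moves -c-> v1, -c-> v2, -c-> v3, -d-> v3
  v1 = (0 + 0) | (a.0)\{a} | (c.(0 + 0) + (c.0 + d.0)) has moves -c-> v4, -c-> v5, -d-> v5
  v2 = c.(0 + 0) | (a.0)\{a} | (0 + 0) has moves -c-> v4
  v3 = c.(0 + 0) | (a.0)\{a} | 0 has moves -c-> v5
  v4 = (0 + 0) | (a.0)\{a} | (0 + 0) has moves (no moves)
  v5 = (0 + 0) | (a.0)\{a} | 0 has moves (no moves)
Bisimilarity quotient blocks:
  B0 = {u0, v0}
  B1 = {u2, u3, v2, v3}
  B2 = {u4, u5, v4, v5}
  B3 = {u1, v1}
u0 ∈ B0, v0 ∈ B0 → same block
Bisimilar ⇒ trace-equivalent.

YES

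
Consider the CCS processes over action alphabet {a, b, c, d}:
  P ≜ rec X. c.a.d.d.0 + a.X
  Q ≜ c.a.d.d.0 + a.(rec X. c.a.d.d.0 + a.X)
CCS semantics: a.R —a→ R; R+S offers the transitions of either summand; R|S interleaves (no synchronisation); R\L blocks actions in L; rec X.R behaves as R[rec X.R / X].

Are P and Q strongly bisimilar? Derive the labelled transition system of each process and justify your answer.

P's transition system — 5 states:
  s0 = rec X. c.a.d.d.0 + a.X → =a=> s0, =c=> s1
  s1 = a.d.d.0 → =a=> s2
  s2 = d.d.0 → =d=> s3
  s3 = d.0 → =d=> s4
  s4 = 0 → stopped
Q's transition system — 6 states:
  t0 = c.a.d.d.0 + a.(rec X. c.a.d.d.0 + a.X) → =a=> t1, =c=> t2
  t1 = rec X. c.a.d.d.0 + a.X → =a=> t1, =c=> t2
  t2 = a.d.d.0 → =a=> t3
  t3 = d.d.0 → =d=> t4
  t4 = d.0 → =d=> t5
  t5 = 0 → stopped
Bisimilarity quotient blocks:
  B0 = {s0, t0, t1}
  B1 = {s1, t2}
  B2 = {s2, t3}
  B3 = {s3, t4}
  B4 = {s4, t5}
s0 ∈ B0, t0 ∈ B0 → same block

YES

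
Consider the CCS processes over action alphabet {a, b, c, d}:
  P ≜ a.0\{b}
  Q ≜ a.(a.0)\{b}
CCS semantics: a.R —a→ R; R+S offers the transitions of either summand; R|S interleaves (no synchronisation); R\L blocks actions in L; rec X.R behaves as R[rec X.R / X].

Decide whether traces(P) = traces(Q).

LTS(P): 2 reachable states
  u0 = a.0\{b} has moves ··a··> u1
  u1 = 0\{b} has moves stopped
LTS(Q): 3 reachable states
  v0 = a.(a.0)\{b} has moves ··a··> v1
  v1 = (a.0)\{b} has moves ··a··> v2
  v2 = 0\{b} has moves stopped
Executing aa from Q (initial set {v0}):
  [1] a ⇒ {v1}
  [2] a ⇒ {v2}
  ✓ Q
Executing aa from P (initial set {u0}):
  [1] a ⇒ {u1}
  [2] a ⇒ no successor for P

trace-distinct — witness ⟨aa⟩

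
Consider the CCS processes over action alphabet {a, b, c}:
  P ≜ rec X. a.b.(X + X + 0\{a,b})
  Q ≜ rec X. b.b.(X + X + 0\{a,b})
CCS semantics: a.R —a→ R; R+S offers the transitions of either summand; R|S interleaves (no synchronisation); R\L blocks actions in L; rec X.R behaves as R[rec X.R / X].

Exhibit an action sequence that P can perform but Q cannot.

Reachable graph of P (3 states):
  p0 = rec X. a.b.(X + X + 0\{a,b}) → ··a··> p1
  p1 = b.((rec X. a.b.(X + X + 0\{a,b})) + (rec X. a.b.(X + X + 0\{a,b})) + 0\{a,b}) → ··b··> p2
  p2 = (rec X. a.b.(X + X + 0\{a,b})) + (rec X. a.b.(X + X + 0\{a,b})) + 0\{a,b} → ··a··> p1
Reachable graph of Q (3 states):
  q0 = rec X. b.b.(X + X + 0\{a,b}) → ··b··> q1
  q1 = b.((rec X. b.b.(X + X + 0\{a,b})) + (rec X. b.b.(X + X + 0\{a,b})) + 0\{a,b}) → ··b··> q2
  q2 = (rec X. b.b.(X + X + 0\{a,b})) + (rec X. b.b.(X + X + 0\{a,b})) + 0\{a,b} → ··b··> q1
Run σ = ⟨a⟩ on P: start {p0}
  after a @ step 1: {p1}
  — P admits the full trace.
Run σ = ⟨a⟩ on Q: start {q0}
  after a @ step 1: no successor for Q

a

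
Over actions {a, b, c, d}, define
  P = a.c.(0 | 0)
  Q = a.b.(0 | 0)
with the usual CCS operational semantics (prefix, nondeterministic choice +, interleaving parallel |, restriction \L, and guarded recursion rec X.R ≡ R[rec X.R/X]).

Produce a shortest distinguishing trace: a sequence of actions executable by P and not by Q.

ac

LTS(P): 3 reachable states
  s0 = a.c.(0 | 0) ⊢ ··a··> s1
  s1 = c.(0 | 0) ⊢ ··c··> s2
  s2 = 0 | 0 ⊢ (no moves)
LTS(Q): 3 reachable states
  t0 = a.b.(0 | 0) ⊢ ··a··> t1
  t1 = b.(0 | 0) ⊢ ··b··> t2
  t2 = 0 | 0 ⊢ (no moves)
Executing ac from P (initial set {s0}):
  step 1 (a): {s1}
  step 2 (c): {s2}
  — P admits the full trace.
Executing ac from Q (initial set {t0}):
  step 1 (a): {t1}
  step 2 (c): ∅  — Q cannot continue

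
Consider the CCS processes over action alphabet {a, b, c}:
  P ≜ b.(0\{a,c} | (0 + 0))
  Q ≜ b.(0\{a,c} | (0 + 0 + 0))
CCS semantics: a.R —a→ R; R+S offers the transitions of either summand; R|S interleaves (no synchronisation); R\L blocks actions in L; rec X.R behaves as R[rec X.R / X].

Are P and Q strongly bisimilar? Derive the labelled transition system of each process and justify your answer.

YES

LTS(P): 2 reachable states
  p0 = b.(0\{a,c} | (0 + 0)) | =b=> p1
  p1 = 0\{a,c} | (0 + 0) | (no moves)
LTS(Q): 2 reachable states
  q0 = b.(0\{a,c} | (0 + 0 + 0)) | =b=> q1
  q1 = 0\{a,c} | (0 + 0 + 0) | (no moves)
Partition-refinement fixed point:
  B0 = {p0, q0}
  B1 = {p1, q1}
p0 ∈ B0, q0 ∈ B0 → same block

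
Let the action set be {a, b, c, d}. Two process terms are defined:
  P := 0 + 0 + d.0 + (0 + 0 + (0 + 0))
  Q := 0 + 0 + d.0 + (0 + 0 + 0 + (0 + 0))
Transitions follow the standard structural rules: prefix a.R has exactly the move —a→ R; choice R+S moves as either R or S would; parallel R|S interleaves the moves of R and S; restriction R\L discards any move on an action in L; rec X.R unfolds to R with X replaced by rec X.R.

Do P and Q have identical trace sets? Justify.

P's transition system — 2 states:
  s0 = 0 + 0 + d.0 + (0 + 0 + (0 + 0)) → =d=> s1
  s1 = 0 → stopped
Q's transition system — 2 states:
  t0 = 0 + 0 + d.0 + (0 + 0 + 0 + (0 + 0)) → =d=> t1
  t1 = 0 → stopped
Bisimilarity quotient blocks:
  B0 = {s0, t0}
  B1 = {s1, t1}
s0 ∈ B0, t0 ∈ B0 → same block
Bisimilar ⇒ trace-equivalent.

trace-equivalent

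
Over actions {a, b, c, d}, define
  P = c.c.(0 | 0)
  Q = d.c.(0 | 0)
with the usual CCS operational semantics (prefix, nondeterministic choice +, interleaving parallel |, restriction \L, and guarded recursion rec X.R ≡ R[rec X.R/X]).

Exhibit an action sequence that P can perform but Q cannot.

LTS(P): 3 reachable states
  u0 = c.c.(0 | 0) → --c--▸ u1
  u1 = c.(0 | 0) → --c--▸ u2
  u2 = 0 | 0 → (no moves)
LTS(Q): 3 reachable states
  v0 = d.c.(0 | 0) → --d--▸ v1
  v1 = c.(0 | 0) → --c--▸ v2
  v2 = 0 | 0 → (no moves)
Run σ = ⟨c⟩ on P: start {u0}
  after c @ step 1: {u1}
  — P admits the full trace.
Run σ = ⟨c⟩ on Q: start {v0}
  after c @ step 1: ∅ (Q stuck)

c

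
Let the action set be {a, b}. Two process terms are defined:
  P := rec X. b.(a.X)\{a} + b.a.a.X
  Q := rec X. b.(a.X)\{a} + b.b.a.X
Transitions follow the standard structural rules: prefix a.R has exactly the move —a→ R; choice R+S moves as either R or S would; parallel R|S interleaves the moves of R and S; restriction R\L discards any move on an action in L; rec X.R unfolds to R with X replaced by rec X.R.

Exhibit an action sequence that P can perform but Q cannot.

P's transition system — 4 states:
  m0 = rec X. b.(a.X)\{a} + b.a.a.X :: --b--▸ m1, --b--▸ m2
  m1 = (a.(rec X. b.(a.X)\{a} + b.a.a.X))\{a} :: deadlocked
  m2 = a.a.(rec X. b.(a.X)\{a} + b.a.a.X) :: --a--▸ m3
  m3 = a.(rec X. b.(a.X)\{a} + b.a.a.X) :: --a--▸ m0
Q's transition system — 4 states:
  n0 = rec X. b.(a.X)\{a} + b.b.a.X :: --b--▸ n1, --b--▸ n2
  n1 = (a.(rec X. b.(a.X)\{a} + b.b.a.X))\{a} :: deadlocked
  n2 = b.a.(rec X. b.(a.X)\{a} + b.b.a.X) :: --b--▸ n3
  n3 = a.(rec X. b.(a.X)\{a} + b.b.a.X) :: --a--▸ n0
Trace ⟨ba⟩ through P, begin at {m0}:
  [1] b ⇒ {m1, m2}
  [2] a ⇒ {m3}
  — P admits the full trace.
Trace ⟨ba⟩ through Q, begin at {n0}:
  [1] b ⇒ {n1, n2}
  [2] a ⇒ no successor for Q

ba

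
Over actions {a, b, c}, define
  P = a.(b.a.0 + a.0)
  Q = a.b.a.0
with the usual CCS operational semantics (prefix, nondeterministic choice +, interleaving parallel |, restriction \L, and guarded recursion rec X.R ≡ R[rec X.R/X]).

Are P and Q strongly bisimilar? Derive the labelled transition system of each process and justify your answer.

Reachable graph of P (4 states):
  m0 = a.(b.a.0 + a.0) ⊢ ··a··> m1
  m1 = b.a.0 + a.0 ⊢ ··a··> m2, ··b··> m3
  m2 = 0 ⊢ ·
  m3 = a.0 ⊢ ··a··> m2
Reachable graph of Q (4 states):
  n0 = a.b.a.0 ⊢ ··a··> n1
  n1 = b.a.0 ⊢ ··b··> n2
  n2 = a.0 ⊢ ··a··> n3
  n3 = 0 ⊢ ·
Coarsest stable partition (strong bisimilarity classes):
  B0 = {m0}
  B1 = {m1}
  B2 = {m2, n3}
  B3 = {m3, n2}
  B4 = {n0}
  B5 = {n1}
m0 ∈ B0, n0 ∈ B4 → different blocks

P ≁ Q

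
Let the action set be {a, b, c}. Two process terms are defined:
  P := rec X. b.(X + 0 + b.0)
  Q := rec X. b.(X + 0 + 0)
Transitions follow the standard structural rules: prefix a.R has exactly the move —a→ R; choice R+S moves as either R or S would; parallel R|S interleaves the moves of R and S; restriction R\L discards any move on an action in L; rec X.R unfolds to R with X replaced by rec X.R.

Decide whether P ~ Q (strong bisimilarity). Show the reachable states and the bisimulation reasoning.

not bisimilar

LTS(P): 3 reachable states
  p0 = rec X. b.(X + 0 + b.0) | -b-> p1
  p1 = (rec X. b.(X + 0 + b.0)) + 0 + b.0 | -b-> p1, -b-> p2
  p2 = 0 | deadlocked
LTS(Q): 2 reachable states
  q0 = rec X. b.(X + 0 + 0) | -b-> q1
  q1 = (rec X. b.(X + 0 + 0)) + 0 + 0 | -b-> q1
Bisimilarity quotient blocks:
  B0 = {p0}
  B1 = {p1}
  B2 = {p2}
  B3 = {q0, q1}
p0 ∈ B0, q0 ∈ B3 → different blocks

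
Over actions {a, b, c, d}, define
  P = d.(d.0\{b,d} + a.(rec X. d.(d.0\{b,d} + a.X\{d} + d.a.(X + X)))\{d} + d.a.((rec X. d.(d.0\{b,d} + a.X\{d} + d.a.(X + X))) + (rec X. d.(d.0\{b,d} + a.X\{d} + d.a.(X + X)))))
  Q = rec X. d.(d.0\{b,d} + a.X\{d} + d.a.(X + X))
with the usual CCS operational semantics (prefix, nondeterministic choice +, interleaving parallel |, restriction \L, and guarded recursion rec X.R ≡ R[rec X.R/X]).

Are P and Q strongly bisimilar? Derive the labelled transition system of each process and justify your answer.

Reachable graph of P (6 states):
  p0 = d.(d.0\{b,d} + a.(rec X. d.(d.0\{b,d} + a.X\{d} + d.a.(X + X)))\{d} + d.a.((rec X. d.(d.0\{b,d} + a.X\{d} + d.a.(X + X))) + (rec X. d.(d.0\{b,d} + a.X\{d} + d.a.(X + X))))) has moves —d→ p1
  p1 = d.0\{b,d} + a.(rec X. d.(d.0\{b,d} + a.X\{d} + d.a.(X + X)))\{d} + d.a.((rec X. d.(d.0\{b,d} + a.X\{d} + d.a.(X + X))) + (rec X. d.(d.0\{b,d} + a.X\{d} + d.a.(X + X)))) has moves —a→ p2, —d→ p3, —d→ p4
  p2 = (rec X. d.(d.0\{b,d} + a.X\{d} + d.a.(X + X)))\{d} has moves ·
  p3 = 0\{b,d} has moves ·
  p4 = a.((rec X. d.(d.0\{b,d} + a.X\{d} + d.a.(X + X))) + (rec X. d.(d.0\{b,d} + a.X\{d} + d.a.(X + X)))) has moves —a→ p5
  p5 = (rec X. d.(d.0\{b,d} + a.X\{d} + d.a.(X + X))) + (rec X. d.(d.0\{b,d} + a.X\{d} + d.a.(X + X))) has moves —d→ p1
Reachable graph of Q (6 states):
  q0 = rec X. d.(d.0\{b,d} + a.X\{d} + d.a.(X + X)) has moves —d→ q1
  q1 = d.0\{b,d} + a.(rec X. d.(d.0\{b,d} + a.X\{d} + d.a.(X + X)))\{d} + d.a.((rec X. d.(d.0\{b,d} + a.X\{d} + d.a.(X + X))) + (rec X. d.(d.0\{b,d} + a.X\{d} + d.a.(X + X)))) has moves —a→ q2, —d→ q3, —d→ q4
  q2 = (rec X. d.(d.0\{b,d} + a.X\{d} + d.a.(X + X)))\{d} has moves ·
  q3 = 0\{b,d} has moves ·
  q4 = a.((rec X. d.(d.0\{b,d} + a.X\{d} + d.a.(X + X))) + (rec X. d.(d.0\{b,d} + a.X\{d} + d.a.(X + X)))) has moves —a→ q5
  q5 = (rec X. d.(d.0\{b,d} + a.X\{d} + d.a.(X + X))) + (rec X. d.(d.0\{b,d} + a.X\{d} + d.a.(X + X))) has moves —d→ q1
Partition-refinement fixed point:
  B0 = {p0, p5, q0, q5}
  B1 = {p1, q1}
  B2 = {p4, q4}
  B3 = {p2, p3, q2, q3}
p0 ∈ B0, q0 ∈ B0 → same block

bisimilar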